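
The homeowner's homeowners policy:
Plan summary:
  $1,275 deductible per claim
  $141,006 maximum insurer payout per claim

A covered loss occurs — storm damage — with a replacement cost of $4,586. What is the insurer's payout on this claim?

$3,311

Less the $1,275 deductible: $4,586 − $1,275 = $3,311.
$3,311 is within the $141,006 limit, so the insurer pays $3,311.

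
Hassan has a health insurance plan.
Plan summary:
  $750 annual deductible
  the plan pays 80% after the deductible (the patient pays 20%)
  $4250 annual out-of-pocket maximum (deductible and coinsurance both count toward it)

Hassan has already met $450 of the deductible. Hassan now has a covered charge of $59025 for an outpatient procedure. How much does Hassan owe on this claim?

$3800

$450 of the $750 deductible is already met, leaving $300.
After the $300 deductible portion, $59025 − $300 = $58725 is subject to coinsurance.
Coinsurance: $58725 × 20% = $11745.
Patient responsibility before any cap: $300 + $11745 = $12045.
That would bring total out-of-pocket to $12495, past the $4250 cap. The patient is capped at $4250 − $450 = $3800 on this claim.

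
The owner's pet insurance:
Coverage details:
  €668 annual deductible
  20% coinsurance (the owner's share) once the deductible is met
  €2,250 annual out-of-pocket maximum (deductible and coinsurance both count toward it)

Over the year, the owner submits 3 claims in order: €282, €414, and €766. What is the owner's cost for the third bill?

€153.20

Claim 1 — €282: fully absorbed by the deductible. Cost to owner: €282. OOP to date €282.
Claim 2 — €414: deductible takes €386, €28 remains; 20% of €28 = €5.60. Owner owes €391.60 (running OOP €673.60).
Claim 3 — €766: 20% coinsurance on €766 = €153.20. Owner pays €153.20; OOP now €826.80.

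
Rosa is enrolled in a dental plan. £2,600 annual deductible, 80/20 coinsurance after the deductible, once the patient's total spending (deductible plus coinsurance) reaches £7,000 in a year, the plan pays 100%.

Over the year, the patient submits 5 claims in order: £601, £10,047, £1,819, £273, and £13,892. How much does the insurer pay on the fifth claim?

£11,520

Claim 1 (£601): all of it applies to the deductible. Patient owes £601 (running OOP £601). Insurer: £601 − £601 = £0.
Claim 2 (£10,047): deductible takes £1,999, £8,048 remains; coinsurance £8,048 × 20% = £1,609.60. Cost to patient: £3,608.60. OOP to date £4,209.60. Insurer: £10,047 − £3,608.60 = £6,438.40.
Claim 3 (£1,819): 20% coinsurance on £1,819 = £363.80. Patient pays £363.80; OOP now £4,573.40. Plan pays £1,819 − £363.80 = £1,455.20.
Claim 4 (£273): deductible met; 20% of £273 = £54.60. Patient pays £54.60; OOP now £4,628. Insurer: £273 − £54.60 = £218.40.
Claim 5 (£13,892): deductible met; 20% of £13,892 = £2,778.40. Adding that to £4,628 gives £7,406.40, past the £7,000 cap; patient pays only £7,000 − £4,628 = £2,372. Insurer: £13,892 − £2,372 = £11,520.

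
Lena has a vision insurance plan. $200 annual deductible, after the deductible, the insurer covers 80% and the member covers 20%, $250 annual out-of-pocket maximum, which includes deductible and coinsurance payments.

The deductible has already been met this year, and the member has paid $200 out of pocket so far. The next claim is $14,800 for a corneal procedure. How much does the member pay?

With the deductible met, the entire $14,800 is subject to coinsurance.
20% of $14,800 = $2,960 falls to the member.
That would bring total out-of-pocket to $3,160, past the $250 cap. The member is capped at $250 − $200 = $50 on this claim.

$50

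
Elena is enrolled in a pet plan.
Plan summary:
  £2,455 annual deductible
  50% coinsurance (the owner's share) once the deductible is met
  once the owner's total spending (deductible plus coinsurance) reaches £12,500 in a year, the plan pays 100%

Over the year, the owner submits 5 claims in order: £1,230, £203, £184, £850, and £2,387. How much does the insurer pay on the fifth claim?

£1,193.50

Claim 1 (£1,230): all of it applies to the deductible. Owner pays £1,230; OOP now £1,230. Insurer: £1,230 − £1,230 = £0.
Claim 2 (£203): all of it applies to the deductible. Owner pays £203; OOP now £1,433. Plan pays £203 − £203 = £0.
Claim 3 (£184): all of it applies to the deductible. Cost to owner: £184. OOP to date £1,617. Insurer: £184 − £184 = £0.
Claim 4 (£850): deductible takes £838, £12 remains; coinsurance £12 × 50% = £6. Cost to owner: £844. OOP to date £2,461. Plan pays £850 − £844 = £6.
Claim 5 (£2,387): 50% coinsurance on £2,387 = £1,193.50. Cost to owner: £1,193.50. OOP to date £3,654.50. Insurer: £2,387 − £1,193.50 = £1,193.50.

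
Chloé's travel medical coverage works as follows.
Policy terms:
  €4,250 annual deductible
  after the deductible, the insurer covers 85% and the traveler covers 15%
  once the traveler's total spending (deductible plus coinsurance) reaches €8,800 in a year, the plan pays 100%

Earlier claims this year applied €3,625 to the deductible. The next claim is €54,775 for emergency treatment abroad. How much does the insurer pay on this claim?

Remaining deductible: €4,250 − €3,625 = €625.
The remaining €54,150 (= €54,775 − €625) moves to coinsurance.
Traveler's 15% share of €54,150 is €8,122.50.
Traveler responsibility before any cap: €625 + €8,122.50 = €8,747.50.
Year-to-date out-of-pocket would reach €3,625 + €8,747.50 = €12,372.50, above the €8,800 maximum, so the traveler pays only €8,800 − €3,625 = €5,175.
Insurer pays the balance: €54,775 − €5,175 = €49,600.

€49,600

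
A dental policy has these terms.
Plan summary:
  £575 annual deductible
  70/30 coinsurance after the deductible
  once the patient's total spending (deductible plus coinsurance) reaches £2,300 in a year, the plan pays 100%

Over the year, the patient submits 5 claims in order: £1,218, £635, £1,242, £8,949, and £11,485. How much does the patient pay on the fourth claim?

£969

Claim 1 — £1,218: £575 to deductible, leaving £643; patient's 30% is £192.90. Patient owes £767.90 (running OOP £767.90).
Claim 2 — £635: 30% coinsurance on £635 = £190.50. Patient owes £190.50 (running OOP £958.40).
Claim 3 — £1,242: 30% coinsurance on £1,242 = £372.60. Patient owes £372.60 (running OOP £1,331).
Claim 4 — £8,949: 30% coinsurance on £8,949 = £2,684.70. Adding that to £1,331 gives £4,015.70, past the £2,300 cap; patient pays only £2,300 − £1,331 = £969.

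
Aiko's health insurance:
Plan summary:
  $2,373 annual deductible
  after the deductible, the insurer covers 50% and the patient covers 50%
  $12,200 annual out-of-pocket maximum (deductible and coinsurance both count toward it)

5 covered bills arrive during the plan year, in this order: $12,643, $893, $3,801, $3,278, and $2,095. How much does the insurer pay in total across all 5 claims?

$10,510

Bill 1, $12,643: deductible takes $2,373, $10,270 remains; 50% of $10,270 = $5,135. Patient pays $7,508; OOP now $7,508. Insurer: $12,643 − $7,508 = $5,135.
Bill 2, $893: deductible already satisfied, so patient's share is 50% × $893 = $446.50. Patient pays $446.50; OOP now $7,954.50. Plan pays $893 − $446.50 = $446.50.
Bill 3, $3,801: deductible already satisfied, so patient's share is 50% × $3,801 = $1,900.50. Patient pays $1,900.50; OOP now $9,855. Insurer: $3,801 − $1,900.50 = $1,900.50.
Bill 4, $3,278: deductible already satisfied, so patient's share is 50% × $3,278 = $1,639. Cost to patient: $1,639. OOP to date $11,494. Insurer: $3,278 − $1,639 = $1,639.
Bill 5, $2,095: deductible already satisfied, so patient's share is 50% × $2,095 = $1,047.50. Adding that to $11,494 gives $12,541.50, past the $12,200 cap; patient pays only $12,200 − $11,494 = $706. Plan pays $2,095 − $706 = $1,389.
Insurer total: $5,135 + $446.50 + $1,900.50 + $1,639 + $1,389 = $10,510.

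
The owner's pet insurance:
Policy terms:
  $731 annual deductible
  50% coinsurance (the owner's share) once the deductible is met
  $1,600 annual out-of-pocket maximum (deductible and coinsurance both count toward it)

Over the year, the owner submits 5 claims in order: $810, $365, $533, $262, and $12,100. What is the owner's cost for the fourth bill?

Bill 1, $810: $731 to deductible, leaving $79; 50% of $79 = $39.50. Cost to owner: $770.50. OOP to date $770.50.
Bill 2, $365: 50% coinsurance on $365 = $182.50. Cost to owner: $182.50. OOP to date $953.
Bill 3, $533: 50% coinsurance on $533 = $266.50. Owner owes $266.50 (running OOP $1,219.50).
Bill 4, $262: 50% coinsurance on $262 = $131. Owner owes $131 (running OOP $1,350.50).

$131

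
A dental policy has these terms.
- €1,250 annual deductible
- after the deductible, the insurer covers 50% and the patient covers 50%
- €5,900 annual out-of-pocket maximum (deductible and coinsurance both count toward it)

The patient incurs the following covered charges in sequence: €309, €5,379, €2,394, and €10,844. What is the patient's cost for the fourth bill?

Bill 1, €309: fully absorbed by the deductible. Patient owes €309 (running OOP €309).
Bill 2, €5,379: €941 finishes the deductible; €4,438 goes to coinsurance; patient's 50% is €2,219. Patient pays €3,160; OOP now €3,469.
Bill 3, €2,394: deductible met; 50% of €2,394 = €1,197. Patient pays €1,197; OOP now €4,666.
Bill 4, €10,844: deductible already satisfied, so patient's share is 50% × €10,844 = €5,422. OOP would hit €10,088 > €5,900, so the cap limits the patient to €5,900 − €4,666 = €1,234.

€1,234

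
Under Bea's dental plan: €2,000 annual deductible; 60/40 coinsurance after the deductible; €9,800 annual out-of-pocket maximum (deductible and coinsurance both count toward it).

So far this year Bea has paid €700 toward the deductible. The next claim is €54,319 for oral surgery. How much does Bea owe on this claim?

€9,100

€700 of the €2,000 deductible is already met, leaving €1,300.
The remaining €53,019 (= €54,319 − €1,300) moves to coinsurance.
Patient's 40% share of €53,019 is €21,207.60.
That puts the patient's cost at €1,300 + €21,207.60 = €22,507.60 before any cap.
Adding €22,507.60 to the €700 already spent would give €23,207.60, which exceeds the €9,800 cap; the patient pays just €9,800 − €700 = €9,100.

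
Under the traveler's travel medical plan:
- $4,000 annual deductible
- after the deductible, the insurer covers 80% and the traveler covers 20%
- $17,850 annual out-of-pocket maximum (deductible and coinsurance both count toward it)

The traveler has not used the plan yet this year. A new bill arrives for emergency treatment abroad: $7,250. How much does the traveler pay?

Deductible not yet touched, so the first $4,000 of the bill goes to the deductible.
After the $4,000 deductible portion, $7,250 − $4,000 = $3,250 is subject to coinsurance.
20% of $3,250 = $650 falls to the traveler.
That puts the traveler's cost at $4,000 + $650 = $4,650 before any cap.
Cumulative spending $0 + $4,650 = $4,650 stays under the $17,850 maximum.

$4,650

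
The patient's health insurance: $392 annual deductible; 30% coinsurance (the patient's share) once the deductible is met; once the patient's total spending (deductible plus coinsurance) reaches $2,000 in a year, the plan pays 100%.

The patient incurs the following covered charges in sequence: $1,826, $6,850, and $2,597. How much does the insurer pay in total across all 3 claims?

$9,273

Claim 1 — $1,826: $392 to deductible, leaving $1,434; 30% of $1,434 = $430.20. Patient pays $822.20; OOP now $822.20. Plan pays $1,826 − $822.20 = $1,003.80.
Claim 2 — $6,850: deductible already satisfied, so patient's share is 30% × $6,850 = $2,055. That would push OOP to $2,877.20, over the $2,000 cap, so patient pays $2,000 − $822.20 = $1,177.80. Insurer: $6,850 − $1,177.80 = $5,672.20.
Claim 3 — $2,597: 30% coinsurance on $2,597 = $779.10. That would push OOP to $2,779.10, over the $2,000 cap, so patient pays $2,000 − $2,000 = $0. Insurer: $2,597 − $0 = $2,597.
Insurer total = bills − patient's total = $11,273 − $2,000 = $9,273.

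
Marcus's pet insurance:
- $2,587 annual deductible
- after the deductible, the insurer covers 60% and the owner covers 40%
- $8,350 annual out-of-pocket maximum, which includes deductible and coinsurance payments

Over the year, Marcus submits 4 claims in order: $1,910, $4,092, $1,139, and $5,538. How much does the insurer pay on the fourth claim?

$3,322.80

Claim 1 ($1,910): all of it applies to the deductible. Cost to owner: $1,910. OOP to date $1,910. Plan pays $1,910 − $1,910 = $0.
Claim 2 ($4,092): deductible takes $677, $3,415 remains; coinsurance $3,415 × 40% = $1,366. Cost to owner: $2,043. OOP to date $3,953. Plan pays $4,092 − $2,043 = $2,049.
Claim 3 ($1,139): 40% coinsurance on $1,139 = $455.60. Owner pays $455.60; OOP now $4,408.60. Plan pays $1,139 − $455.60 = $683.40.
Claim 4 ($5,538): 40% coinsurance on $5,538 = $2,215.20. Cost to owner: $2,215.20. OOP to date $6,623.80. Insurer: $5,538 − $2,215.20 = $3,322.80.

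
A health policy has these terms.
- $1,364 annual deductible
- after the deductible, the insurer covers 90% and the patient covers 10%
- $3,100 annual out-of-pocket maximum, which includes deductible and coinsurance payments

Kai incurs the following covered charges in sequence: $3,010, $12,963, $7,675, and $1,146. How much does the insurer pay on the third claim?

Claim 1 — $3,010: $1,364 to deductible, leaving $1,646; patient's 10% is $164.60. Patient owes $1,528.60 (running OOP $1,528.60). Plan pays $3,010 − $1,528.60 = $1,481.40.
Claim 2 — $12,963: deductible already satisfied, so patient's share is 10% × $12,963 = $1,296.30. Patient pays $1,296.30; OOP now $2,824.90. Insurer: $12,963 − $1,296.30 = $11,666.70.
Claim 3 — $7,675: deductible met; 10% of $7,675 = $767.50. Adding that to $2,824.90 gives $3,592.40, past the $3,100 cap; patient pays only $3,100 − $2,824.90 = $275.10. Plan pays $7,675 − $275.10 = $7,399.90.

$7,399.90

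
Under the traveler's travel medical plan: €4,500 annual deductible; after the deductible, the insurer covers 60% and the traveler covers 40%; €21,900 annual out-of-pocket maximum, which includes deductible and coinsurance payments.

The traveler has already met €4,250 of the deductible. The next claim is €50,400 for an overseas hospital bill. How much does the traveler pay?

€17,650

Remaining deductible: €4,500 − €4,250 = €250.
The remaining €50,150 (= €50,400 − €250) moves to coinsurance.
Coinsurance: €50,150 × 40% = €20,060.
Traveler responsibility before any cap: €250 + €20,060 = €20,310.
That would bring total out-of-pocket to €24,560, past the €21,900 cap. The traveler is capped at €21,900 − €4,250 = €17,650 on this claim.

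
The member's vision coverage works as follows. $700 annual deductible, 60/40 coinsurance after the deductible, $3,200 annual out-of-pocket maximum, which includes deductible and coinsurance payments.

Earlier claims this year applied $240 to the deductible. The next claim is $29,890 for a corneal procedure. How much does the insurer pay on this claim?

$26,930

Remaining deductible: $700 − $240 = $460.
That leaves $29,890 − $460 = $29,430 for coinsurance.
40% of $29,430 = $11,772 falls to the member.
Member responsibility before any cap: $460 + $11,772 = $12,232.
Year-to-date out-of-pocket would reach $240 + $12,232 = $12,472, above the $3,200 maximum, so the member pays only $3,200 − $240 = $2,960.
The insurer covers the remainder: $29,890 − $2,960 = $26,930.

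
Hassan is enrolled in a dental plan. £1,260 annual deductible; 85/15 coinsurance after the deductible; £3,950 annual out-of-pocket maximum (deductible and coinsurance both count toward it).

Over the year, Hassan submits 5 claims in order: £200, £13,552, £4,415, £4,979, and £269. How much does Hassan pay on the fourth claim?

Claim 1 (£200): all of it applies to the deductible. Patient pays £200; OOP now £200.
Claim 2 (£13,552): £1,060 finishes the deductible; £12,492 goes to coinsurance; patient's 15% is £1,873.80. Patient owes £2,933.80 (running OOP £3,133.80).
Claim 3 (£4,415): 15% coinsurance on £4,415 = £662.25. Cost to patient: £662.25. OOP to date £3,796.05.
Claim 4 (£4,979): deductible already satisfied, so patient's share is 15% × £4,979 = £746.85. OOP would hit £4,542.90 > £3,950, so the cap limits the patient to £3,950 − £3,796.05 = £153.95.

£153.95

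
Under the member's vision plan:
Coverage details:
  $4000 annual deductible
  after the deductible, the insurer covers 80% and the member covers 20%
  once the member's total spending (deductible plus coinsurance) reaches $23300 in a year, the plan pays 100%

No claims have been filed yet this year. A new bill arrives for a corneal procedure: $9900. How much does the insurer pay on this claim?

$4720

Nothing has been paid toward the $4000 deductible, so the first $4000 of this charge is applied there.
That leaves $9900 − $4000 = $5900 for coinsurance.
Member's 20% share of $5900 is $1180.
Member responsibility before any cap: $4000 + $1180 = $5180.
Total out-of-pocket so far would be $0 + $5180 = $5180, below the $23300 cap — no reduction.
The plan picks up $9900 − $5180 = $4720.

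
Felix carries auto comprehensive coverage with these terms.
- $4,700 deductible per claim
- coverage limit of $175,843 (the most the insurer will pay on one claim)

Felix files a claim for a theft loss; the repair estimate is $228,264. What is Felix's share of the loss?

After the deductible, $228,264 − $4,700 = $223,564 remains.
$223,564 exceeds the $175,843 limit, so the insurer pays the limit: $175,843.
Policyholder's share is the uncovered remainder: $228,264 − $175,843 = $52,421.

$52,421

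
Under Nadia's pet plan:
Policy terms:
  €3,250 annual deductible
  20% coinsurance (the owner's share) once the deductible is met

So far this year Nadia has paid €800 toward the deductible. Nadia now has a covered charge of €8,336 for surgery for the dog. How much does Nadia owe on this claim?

€800 of the €3,250 deductible is already met, leaving €2,450.
That leaves €8,336 − €2,450 = €5,886 for coinsurance.
20% of €5,886 = €1,177.20 falls to the owner.
So the owner owes €2,450 + €1,177.20 = €3,627.20.

€3,627.20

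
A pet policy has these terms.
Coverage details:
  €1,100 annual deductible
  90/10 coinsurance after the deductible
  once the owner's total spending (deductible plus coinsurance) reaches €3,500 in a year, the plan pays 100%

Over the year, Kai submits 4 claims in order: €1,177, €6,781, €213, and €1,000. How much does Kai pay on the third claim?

Claim 1 — €1,177: €1,100 finishes the deductible; €77 goes to coinsurance; owner's 10% is €7.70. Owner pays €1,107.70; OOP now €1,107.70.
Claim 2 — €6,781: 10% coinsurance on €6,781 = €678.10. Owner pays €678.10; OOP now €1,785.80.
Claim 3 — €213: deductible already satisfied, so owner's share is 10% × €213 = €21.30. Owner owes €21.30 (running OOP €1,807.10).

€21.30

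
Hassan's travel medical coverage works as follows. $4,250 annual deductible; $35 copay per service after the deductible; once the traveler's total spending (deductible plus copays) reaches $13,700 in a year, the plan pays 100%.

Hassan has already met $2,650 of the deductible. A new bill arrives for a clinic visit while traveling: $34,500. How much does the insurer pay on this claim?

Remaining deductible: $4,250 − $2,650 = $1,600.
After the $1,600 deductible portion, $34,500 − $1,600 = $32,900 is subject to the copay.
Copay on this service: $35.
So the traveler owes $1,600 + $35 = $1,635 before any cap.
Total out-of-pocket so far would be $2,650 + $1,635 = $4,285, below the $13,700 cap — no reduction.
The plan picks up $34,500 − $1,635 = $32,865.

$32,865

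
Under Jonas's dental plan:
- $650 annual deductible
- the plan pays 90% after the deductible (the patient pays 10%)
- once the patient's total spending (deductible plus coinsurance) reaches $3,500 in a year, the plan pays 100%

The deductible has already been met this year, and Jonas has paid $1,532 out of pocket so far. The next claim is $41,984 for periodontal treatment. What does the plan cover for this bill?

$40,016

With the deductible met, the entire $41,984 is subject to coinsurance.
Patient's 10% share of $41,984 is $4,198.40.
Adding $4,198.40 to the $1,532 already spent would give $5,730.40, which exceeds the $3,500 cap; the patient pays just $3,500 − $1,532 = $1,968.
The plan picks up $41,984 − $1,968 = $40,016.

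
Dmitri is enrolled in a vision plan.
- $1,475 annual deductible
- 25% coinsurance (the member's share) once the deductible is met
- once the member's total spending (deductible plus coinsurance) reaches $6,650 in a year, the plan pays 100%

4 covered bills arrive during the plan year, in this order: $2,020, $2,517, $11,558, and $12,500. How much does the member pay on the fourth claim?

Claim 1 — $2,020: $1,475 finishes the deductible; $545 goes to coinsurance; member's 25% is $136.25. Member pays $1,611.25; OOP now $1,611.25.
Claim 2 — $2,517: deductible met; 25% of $2,517 = $629.25. Cost to member: $629.25. OOP to date $2,240.50.
Claim 3 — $11,558: deductible met; 25% of $11,558 = $2,889.50. Member owes $2,889.50 (running OOP $5,130).
Claim 4 — $12,500: deductible already satisfied, so member's share is 25% × $12,500 = $3,125. That would push OOP to $8,255, over the $6,650 cap, so member pays $6,650 − $5,130 = $1,520.

$1,520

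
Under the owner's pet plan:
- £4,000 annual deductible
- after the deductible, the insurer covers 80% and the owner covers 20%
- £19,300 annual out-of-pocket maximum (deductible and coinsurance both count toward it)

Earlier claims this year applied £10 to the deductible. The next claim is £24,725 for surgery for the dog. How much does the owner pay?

£10 of the £4,000 deductible is already met, leaving £3,990.
After the £3,990 deductible portion, £24,725 − £3,990 = £20,735 is subject to coinsurance.
Owner's 20% share of £20,735 is £4,147.
Owner responsibility before any cap: £3,990 + £4,147 = £8,137.
Year-to-date out-of-pocket becomes £10 + £8,137 = £8,147, still under the £19,300 maximum, so no cap applies.

£8,137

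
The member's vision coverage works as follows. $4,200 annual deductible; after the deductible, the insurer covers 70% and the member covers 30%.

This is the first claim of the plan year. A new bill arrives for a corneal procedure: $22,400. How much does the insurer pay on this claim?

$12,740

Deductible not yet touched, so the first $4,200 of the bill goes to the deductible.
After the $4,200 deductible portion, $22,400 − $4,200 = $18,200 is subject to coinsurance.
Member's 30% share of $18,200 is $5,460.
That puts the member's cost at $4,200 + $5,460 = $9,660.
The plan picks up $22,400 − $9,660 = $12,740.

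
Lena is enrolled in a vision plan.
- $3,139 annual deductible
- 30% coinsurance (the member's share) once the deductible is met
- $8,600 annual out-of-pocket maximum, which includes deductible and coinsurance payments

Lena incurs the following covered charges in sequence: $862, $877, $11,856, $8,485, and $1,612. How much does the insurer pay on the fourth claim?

Claim 1 ($862): all of it applies to the deductible. Cost to member: $862. OOP to date $862. Insurer: $862 − $862 = $0.
Claim 2 ($877): all of it applies to the deductible. Cost to member: $877. OOP to date $1,739. Plan pays $877 − $877 = $0.
Claim 3 ($11,856): deductible takes $1,400, $10,456 remains; coinsurance $10,456 × 30% = $3,136.80. Member owes $4,536.80 (running OOP $6,275.80). Insurer: $11,856 − $4,536.80 = $7,319.20.
Claim 4 ($8,485): deductible already satisfied, so member's share is 30% × $8,485 = $2,545.50. Adding that to $6,275.80 gives $8,821.30, past the $8,600 cap; member pays only $8,600 − $6,275.80 = $2,324.20. Plan pays $8,485 − $2,324.20 = $6,160.80.

$6,160.80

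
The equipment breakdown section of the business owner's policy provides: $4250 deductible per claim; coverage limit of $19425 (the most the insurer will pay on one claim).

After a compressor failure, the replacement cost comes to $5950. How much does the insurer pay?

After the deductible, $5950 − $4250 = $1700 remains.
That's under the $19425 cap, so the insurer reimburses the full $1700.

$1700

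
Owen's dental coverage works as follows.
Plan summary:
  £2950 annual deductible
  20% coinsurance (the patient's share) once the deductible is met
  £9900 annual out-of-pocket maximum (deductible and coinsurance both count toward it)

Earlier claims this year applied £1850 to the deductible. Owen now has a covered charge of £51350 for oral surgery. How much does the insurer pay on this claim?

Deductible still to meet: £2950 − £1850 = £1100.
The remaining £50250 (= £51350 − £1100) moves to coinsurance.
Patient's 20% share of £50250 is £10050.
Patient responsibility before any cap: £1100 + £10050 = £11150.
Year-to-date out-of-pocket would reach £1850 + £11150 = £13000, above the £9900 maximum, so the patient pays only £9900 − £1850 = £8050.
Insurer pays the balance: £51350 − £8050 = £43300.

£43300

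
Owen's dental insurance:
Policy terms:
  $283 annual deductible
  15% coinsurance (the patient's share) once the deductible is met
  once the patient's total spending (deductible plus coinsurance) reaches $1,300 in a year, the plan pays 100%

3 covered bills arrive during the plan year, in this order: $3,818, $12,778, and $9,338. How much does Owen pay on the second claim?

Claim 1 — $3,818: $283 to deductible, leaving $3,535; 15% of $3,535 = $530.25. Patient pays $813.25; OOP now $813.25.
Claim 2 — $12,778: 15% coinsurance on $12,778 = $1,916.70. OOP would hit $2,729.95 > $1,300, so the cap limits the patient to $1,300 − $813.25 = $486.75.

$486.75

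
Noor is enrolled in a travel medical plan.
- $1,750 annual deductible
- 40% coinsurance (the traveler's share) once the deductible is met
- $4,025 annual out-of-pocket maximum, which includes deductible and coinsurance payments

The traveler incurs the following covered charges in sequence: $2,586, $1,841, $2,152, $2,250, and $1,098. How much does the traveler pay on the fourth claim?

Claim 1 ($2,586): $1,750 finishes the deductible; $836 goes to coinsurance; coinsurance $836 × 40% = $334.40. Traveler pays $2,084.40; OOP now $2,084.40.
Claim 2 ($1,841): deductible already satisfied, so traveler's share is 40% × $1,841 = $736.40. Traveler owes $736.40 (running OOP $2,820.80).
Claim 3 ($2,152): deductible met; 40% of $2,152 = $860.80. Traveler pays $860.80; OOP now $3,681.60.
Claim 4 ($2,250): deductible already satisfied, so traveler's share is 40% × $2,250 = $900. That would push OOP to $4,581.60, over the $4,025 cap, so traveler pays $4,025 − $3,681.60 = $343.40.

$343.40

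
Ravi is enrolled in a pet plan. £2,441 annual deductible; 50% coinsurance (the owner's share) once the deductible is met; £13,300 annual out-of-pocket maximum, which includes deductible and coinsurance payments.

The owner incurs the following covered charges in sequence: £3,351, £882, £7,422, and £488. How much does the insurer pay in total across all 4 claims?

£4,851

Bill 1, £3,351: £2,441 to deductible, leaving £910; coinsurance £910 × 50% = £455. Owner owes £2,896 (running OOP £2,896). Insurer: £3,351 − £2,896 = £455.
Bill 2, £882: deductible already satisfied, so owner's share is 50% × £882 = £441. Owner owes £441 (running OOP £3,337). Plan pays £882 − £441 = £441.
Bill 3, £7,422: 50% coinsurance on £7,422 = £3,711. Owner pays £3,711; OOP now £7,048. Plan pays £7,422 − £3,711 = £3,711.
Bill 4, £488: deductible met; 50% of £488 = £244. Owner pays £244; OOP now £7,292. Plan pays £488 − £244 = £244.
Insurer total: £455 + £441 + £3,711 + £244 = £4,851.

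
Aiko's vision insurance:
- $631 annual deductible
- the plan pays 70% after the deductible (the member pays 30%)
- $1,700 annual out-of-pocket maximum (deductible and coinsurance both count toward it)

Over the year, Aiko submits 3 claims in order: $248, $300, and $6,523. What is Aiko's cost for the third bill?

$1,152

#1 ($248): fully absorbed by the deductible. Member pays $248; OOP now $248.
#2 ($300): entire amount goes to the deductible. Member owes $300 (running OOP $548).
#3 ($6,523): $83 finishes the deductible; $6,440 goes to coinsurance; coinsurance $6,440 × 30% = $1,932. Deductible plus coinsurance: $83 + $1,932 = $2,015. That would push OOP to $2,563, over the $1,700 cap, so member pays $1,700 − $548 = $1,152.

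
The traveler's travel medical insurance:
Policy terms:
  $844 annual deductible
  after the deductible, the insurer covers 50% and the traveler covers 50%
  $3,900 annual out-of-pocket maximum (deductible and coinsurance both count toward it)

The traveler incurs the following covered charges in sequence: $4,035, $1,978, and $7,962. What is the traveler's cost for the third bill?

Bill 1, $4,035: $844 to deductible, leaving $3,191; 50% of $3,191 = $1,595.50. Traveler owes $2,439.50 (running OOP $2,439.50).
Bill 2, $1,978: 50% coinsurance on $1,978 = $989. Cost to traveler: $989. OOP to date $3,428.50.
Bill 3, $7,962: deductible met; 50% of $7,962 = $3,981. Adding that to $3,428.50 gives $7,409.50, past the $3,900 cap; traveler pays only $3,900 − $3,428.50 = $471.50.

$471.50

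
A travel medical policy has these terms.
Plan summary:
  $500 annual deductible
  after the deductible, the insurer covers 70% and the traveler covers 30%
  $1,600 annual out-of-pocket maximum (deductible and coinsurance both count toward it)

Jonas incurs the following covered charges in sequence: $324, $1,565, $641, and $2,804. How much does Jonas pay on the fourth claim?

$491

Claim 1 ($324): fully absorbed by the deductible. Traveler owes $324 (running OOP $324).
Claim 2 ($1,565): deductible takes $176, $1,389 remains; coinsurance $1,389 × 30% = $416.70. Traveler owes $592.70 (running OOP $916.70).
Claim 3 ($641): deductible already satisfied, so traveler's share is 30% × $641 = $192.30. Traveler owes $192.30 (running OOP $1,109).
Claim 4 ($2,804): 30% coinsurance on $2,804 = $841.20. OOP would hit $1,950.20 > $1,600, so the cap limits the traveler to $1,600 − $1,109 = $491.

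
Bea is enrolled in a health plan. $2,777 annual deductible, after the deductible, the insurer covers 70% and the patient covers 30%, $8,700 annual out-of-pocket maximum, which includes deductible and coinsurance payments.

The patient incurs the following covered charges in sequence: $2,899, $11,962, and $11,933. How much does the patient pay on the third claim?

$2,297.80

#1 ($2,899): $2,777 finishes the deductible; $122 goes to coinsurance; 30% of $122 = $36.60. Patient owes $2,813.60 (running OOP $2,813.60).
#2 ($11,962): deductible met; 30% of $11,962 = $3,588.60. Patient pays $3,588.60; OOP now $6,402.20.
#3 ($11,933): 30% coinsurance on $11,933 = $3,579.90. That would push OOP to $9,982.10, over the $8,700 cap, so patient pays $8,700 − $6,402.20 = $2,297.80.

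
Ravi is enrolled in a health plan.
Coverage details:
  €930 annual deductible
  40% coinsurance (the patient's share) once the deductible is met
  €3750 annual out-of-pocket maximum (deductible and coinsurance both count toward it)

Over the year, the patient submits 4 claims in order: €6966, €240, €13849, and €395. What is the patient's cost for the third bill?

Bill 1, €6966: €930 finishes the deductible; €6036 goes to coinsurance; coinsurance €6036 × 40% = €2414.40. Patient owes €3344.40 (running OOP €3344.40).
Bill 2, €240: deductible already satisfied, so patient's share is 40% × €240 = €96. Patient pays €96; OOP now €3440.40.
Bill 3, €13849: deductible already satisfied, so patient's share is 40% × €13849 = €5539.60. That would push OOP to €8980, over the €3750 cap, so patient pays €3750 − €3440.40 = €309.60.

€309.60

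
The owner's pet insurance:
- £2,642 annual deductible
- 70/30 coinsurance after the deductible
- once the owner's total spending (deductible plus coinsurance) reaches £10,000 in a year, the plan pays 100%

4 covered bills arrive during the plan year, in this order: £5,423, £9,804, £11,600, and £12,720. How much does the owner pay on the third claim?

Bill 1, £5,423: £2,642 to deductible, leaving £2,781; 30% of £2,781 = £834.30. Owner owes £3,476.30 (running OOP £3,476.30).
Bill 2, £9,804: 30% coinsurance on £9,804 = £2,941.20. Owner owes £2,941.20 (running OOP £6,417.50).
Bill 3, £11,600: deductible met; 30% of £11,600 = £3,480. Cost to owner: £3,480. OOP to date £9,897.50.

£3,480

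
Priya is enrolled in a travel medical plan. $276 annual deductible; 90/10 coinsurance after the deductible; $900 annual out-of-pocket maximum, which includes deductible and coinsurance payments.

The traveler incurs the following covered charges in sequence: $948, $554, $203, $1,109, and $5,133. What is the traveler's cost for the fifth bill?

$370.20

Bill 1, $948: $276 finishes the deductible; $672 goes to coinsurance; 10% of $672 = $67.20. Traveler pays $343.20; OOP now $343.20.
Bill 2, $554: 10% coinsurance on $554 = $55.40. Cost to traveler: $55.40. OOP to date $398.60.
Bill 3, $203: deductible met; 10% of $203 = $20.30. Cost to traveler: $20.30. OOP to date $418.90.
Bill 4, $1,109: deductible already satisfied, so traveler's share is 10% × $1,109 = $110.90. Traveler pays $110.90; OOP now $529.80.
Bill 5, $5,133: deductible met; 10% of $5,133 = $513.30. OOP would hit $1,043.10 > $900, so the cap limits the traveler to $900 − $529.80 = $370.20.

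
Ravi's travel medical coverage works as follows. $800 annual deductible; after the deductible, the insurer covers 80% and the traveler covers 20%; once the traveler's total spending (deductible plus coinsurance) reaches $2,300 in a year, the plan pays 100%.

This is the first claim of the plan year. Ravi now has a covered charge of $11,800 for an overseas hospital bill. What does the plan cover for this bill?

$9,500

The full $800 deductible is still open; $800 of this bill applies to it.
The remaining $11,000 (= $11,800 − $800) moves to coinsurance.
Traveler's 20% share of $11,000 is $2,200.
That puts the traveler's cost at $800 + $2,200 = $3,000 before any cap.
Year-to-date out-of-pocket would reach $0 + $3,000 = $3,000, above the $2,300 maximum, so the traveler pays only $2,300 − $0 = $2,300.
Insurer pays the balance: $11,800 − $2,300 = $9,500.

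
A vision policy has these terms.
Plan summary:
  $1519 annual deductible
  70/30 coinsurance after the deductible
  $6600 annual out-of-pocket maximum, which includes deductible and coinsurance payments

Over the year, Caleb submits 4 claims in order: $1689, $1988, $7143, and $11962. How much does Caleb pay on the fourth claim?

Claim 1 ($1689): deductible takes $1519, $170 remains; coinsurance $170 × 30% = $51. Member owes $1570 (running OOP $1570).
Claim 2 ($1988): deductible already satisfied, so member's share is 30% × $1988 = $596.40. Cost to member: $596.40. OOP to date $2166.40.
Claim 3 ($7143): 30% coinsurance on $7143 = $2142.90. Member owes $2142.90 (running OOP $4309.30).
Claim 4 ($11962): 30% coinsurance on $11962 = $3588.60. OOP would hit $7897.90 > $6600, so the cap limits the member to $6600 − $4309.30 = $2290.70.

$2290.70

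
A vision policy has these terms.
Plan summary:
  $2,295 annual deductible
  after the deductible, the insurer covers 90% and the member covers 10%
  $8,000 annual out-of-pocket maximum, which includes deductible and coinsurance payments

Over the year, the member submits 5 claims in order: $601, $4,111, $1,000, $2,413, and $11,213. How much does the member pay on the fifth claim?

$1,121.30

Bill 1, $601: fully absorbed by the deductible. Cost to member: $601. OOP to date $601.
Bill 2, $4,111: $1,694 to deductible, leaving $2,417; member's 10% is $241.70. Cost to member: $1,935.70. OOP to date $2,536.70.
Bill 3, $1,000: deductible already satisfied, so member's share is 10% × $1,000 = $100. Cost to member: $100. OOP to date $2,636.70.
Bill 4, $2,413: deductible met; 10% of $2,413 = $241.30. Member pays $241.30; OOP now $2,878.
Bill 5, $11,213: 10% coinsurance on $11,213 = $1,121.30. Member pays $1,121.30; OOP now $3,999.30.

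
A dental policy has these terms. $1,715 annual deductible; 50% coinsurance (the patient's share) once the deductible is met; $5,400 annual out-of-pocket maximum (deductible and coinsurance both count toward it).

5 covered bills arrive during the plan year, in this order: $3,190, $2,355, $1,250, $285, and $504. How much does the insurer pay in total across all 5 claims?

$2,934.50

#1 ($3,190): $1,715 finishes the deductible; $1,475 goes to coinsurance; patient's 50% is $737.50. Patient owes $2,452.50 (running OOP $2,452.50). Insurer: $3,190 − $2,452.50 = $737.50.
#2 ($2,355): deductible met; 50% of $2,355 = $1,177.50. Patient owes $1,177.50 (running OOP $3,630). Insurer: $2,355 − $1,177.50 = $1,177.50.
#3 ($1,250): deductible already satisfied, so patient's share is 50% × $1,250 = $625. Patient pays $625; OOP now $4,255. Plan pays $1,250 − $625 = $625.
#4 ($285): deductible already satisfied, so patient's share is 50% × $285 = $142.50. Patient pays $142.50; OOP now $4,397.50. Insurer: $285 − $142.50 = $142.50.
#5 ($504): deductible met; 50% of $504 = $252. Cost to patient: $252. OOP to date $4,649.50. Plan pays $504 − $252 = $252.
Insurer total = bills − patient's total = $7,584 − $4,649.50 = $2,934.50.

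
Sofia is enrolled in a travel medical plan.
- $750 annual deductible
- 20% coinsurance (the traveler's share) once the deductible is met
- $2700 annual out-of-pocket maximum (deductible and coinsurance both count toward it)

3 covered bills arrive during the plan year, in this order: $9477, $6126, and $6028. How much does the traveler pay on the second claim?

Claim 1 ($9477): $750 to deductible, leaving $8727; coinsurance $8727 × 20% = $1745.40. Traveler pays $2495.40; OOP now $2495.40.
Claim 2 ($6126): deductible met; 20% of $6126 = $1225.20. Adding that to $2495.40 gives $3720.60, past the $2700 cap; traveler pays only $2700 − $2495.40 = $204.60.

$204.60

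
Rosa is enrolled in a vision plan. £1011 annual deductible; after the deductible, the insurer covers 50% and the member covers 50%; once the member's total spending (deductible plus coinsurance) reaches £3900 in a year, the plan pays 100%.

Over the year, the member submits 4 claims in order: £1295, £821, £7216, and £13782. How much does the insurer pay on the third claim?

Bill 1, £1295: £1011 finishes the deductible; £284 goes to coinsurance; member's 50% is £142. Member pays £1153; OOP now £1153. Plan pays £1295 − £1153 = £142.
Bill 2, £821: deductible already satisfied, so member's share is 50% × £821 = £410.50. Member owes £410.50 (running OOP £1563.50). Insurer: £821 − £410.50 = £410.50.
Bill 3, £7216: deductible met; 50% of £7216 = £3608. Adding that to £1563.50 gives £5171.50, past the £3900 cap; member pays only £3900 − £1563.50 = £2336.50. Insurer: £7216 − £2336.50 = £4879.50.

£4879.50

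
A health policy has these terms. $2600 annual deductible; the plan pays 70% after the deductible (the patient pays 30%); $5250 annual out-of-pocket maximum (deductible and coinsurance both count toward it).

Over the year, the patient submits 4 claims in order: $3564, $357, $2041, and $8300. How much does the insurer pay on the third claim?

$1428.70

Bill 1, $3564: deductible takes $2600, $964 remains; 30% of $964 = $289.20. Cost to patient: $2889.20. OOP to date $2889.20. Plan pays $3564 − $2889.20 = $674.80.
Bill 2, $357: deductible met; 30% of $357 = $107.10. Cost to patient: $107.10. OOP to date $2996.30. Insurer: $357 − $107.10 = $249.90.
Bill 3, $2041: deductible already satisfied, so patient's share is 30% × $2041 = $612.30. Cost to patient: $612.30. OOP to date $3608.60. Insurer: $2041 − $612.30 = $1428.70.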